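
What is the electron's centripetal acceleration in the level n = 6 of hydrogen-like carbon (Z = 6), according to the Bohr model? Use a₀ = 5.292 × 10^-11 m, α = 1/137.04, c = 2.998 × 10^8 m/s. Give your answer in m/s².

1.507 × 10^22 m/s²

r = n²a₀/Z = 3.175 × 10^-10 m, v = Zαc/n = 2.188 × 10^6 m/s
a = v²/r = (2.188 × 10^6)² / 3.175 × 10^-10 = 1.507 × 10^22 m/s²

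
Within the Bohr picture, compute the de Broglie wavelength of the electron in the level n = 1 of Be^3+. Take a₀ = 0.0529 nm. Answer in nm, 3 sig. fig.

0.0831 nm

The Bohr quantisation condition is nλ = 2πr_n.
r_n = n²a₀/Z = 0.0132 nm
λ = 2πr_n/n = 2π·0.0132/1 = 0.0831 nm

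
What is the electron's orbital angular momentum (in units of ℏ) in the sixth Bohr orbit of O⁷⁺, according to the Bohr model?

L_n = nℏ, so L/ℏ = n = 6.

6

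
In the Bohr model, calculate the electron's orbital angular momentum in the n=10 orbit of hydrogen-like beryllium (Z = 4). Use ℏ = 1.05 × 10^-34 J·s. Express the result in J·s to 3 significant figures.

1.05 × 10^-33 J·s

L_n = nℏ = 10 × 1.05 × 10^-34 = 1.05 × 10^-33 J·s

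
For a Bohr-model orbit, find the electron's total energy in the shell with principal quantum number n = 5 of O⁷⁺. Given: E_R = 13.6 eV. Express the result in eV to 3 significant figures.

-34.8 eV

E_n = −E_R·Z²/n² = −13.6 × 8²/5² = -34.8 eV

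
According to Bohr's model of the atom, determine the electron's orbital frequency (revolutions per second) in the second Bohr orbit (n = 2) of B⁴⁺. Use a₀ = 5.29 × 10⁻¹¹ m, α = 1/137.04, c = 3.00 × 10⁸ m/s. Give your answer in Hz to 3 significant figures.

2.06 × 10¹⁶ Hz

r = n²a₀/Z = 4.23 × 10⁻¹¹ m, v = Zαc/n = 5.47 × 10⁶ m/s
f = v/(2πr) = 2.06 × 10¹⁶ Hz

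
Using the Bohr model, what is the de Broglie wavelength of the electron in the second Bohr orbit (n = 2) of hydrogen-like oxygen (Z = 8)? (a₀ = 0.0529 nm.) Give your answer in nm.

The Bohr quantisation condition is nλ = 2πr_n.
r_n = n²a₀/Z = 0.0265 nm
λ = 2πr_n/n = 2π·0.0265/2 = 0.0831 nm

0.0831 nm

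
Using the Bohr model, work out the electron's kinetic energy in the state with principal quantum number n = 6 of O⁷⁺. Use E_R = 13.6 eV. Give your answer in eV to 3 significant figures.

For a Coulomb orbit the virial theorem gives K = −E_n.
E_n = −E_R·Z²/n², so K = E_R·Z²/n² = 13.6 × 8²/6² = 24.2 eV

24.2 eV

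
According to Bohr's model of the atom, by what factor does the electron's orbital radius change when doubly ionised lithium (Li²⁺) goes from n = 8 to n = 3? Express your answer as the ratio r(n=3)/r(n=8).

r ∝ Z^-1 · n^2; with Z fixed, r ∝ n^2.
r(n=3)/r(n=8) = (3/8)^2 = 9/64

9/64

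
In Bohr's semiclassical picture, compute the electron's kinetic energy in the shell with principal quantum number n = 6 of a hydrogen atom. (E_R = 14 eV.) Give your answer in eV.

0.39 eV

For a Coulomb orbit the virial theorem gives K = −E_n.
E_n = −E_R·Z²/n², so K = E_R·Z²/n² = 14 × 1²/6² = 0.39 eV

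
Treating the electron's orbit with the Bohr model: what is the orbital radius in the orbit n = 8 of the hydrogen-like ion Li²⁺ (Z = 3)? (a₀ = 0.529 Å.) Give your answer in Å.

11.3 Å

r_n = n²a₀/Z = 8² × 0.529 / 3
    = 64 × 0.529 / 3 = 11.3 Å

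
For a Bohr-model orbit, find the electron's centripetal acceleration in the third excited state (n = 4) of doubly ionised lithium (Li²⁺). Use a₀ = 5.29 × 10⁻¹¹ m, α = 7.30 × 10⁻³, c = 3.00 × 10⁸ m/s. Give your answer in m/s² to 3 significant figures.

9.56 × 10²¹ m/s²

r = n²a₀/Z = 2.82 × 10⁻¹⁰ m, v = Zαc/n = 1.64 × 10⁶ m/s
a = v²/r = (1.64 × 10⁶)² / 2.82 × 10⁻¹⁰ = 9.56 × 10²¹ m/s²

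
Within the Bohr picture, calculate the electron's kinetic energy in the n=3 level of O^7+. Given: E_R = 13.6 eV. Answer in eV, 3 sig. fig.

96.7 eV

For a Coulomb orbit the virial theorem gives K = −E_n.
E_n = −E_R·Z²/n², so K = E_R·Z²/n² = 13.6 × 8²/3² = 96.7 eV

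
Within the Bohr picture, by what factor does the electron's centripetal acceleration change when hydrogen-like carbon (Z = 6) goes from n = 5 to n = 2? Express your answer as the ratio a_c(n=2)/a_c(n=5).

a_c ∝ Z^3 · n^-4; with Z fixed, a_c ∝ n^-4.
a_c(n=2)/a_c(n=5) = (2/5)^-4 = 625/16

625/16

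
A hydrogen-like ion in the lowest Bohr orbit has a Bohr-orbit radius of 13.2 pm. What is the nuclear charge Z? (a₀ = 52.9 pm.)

r_n = n²a₀/Z ⇒ Z = n²a₀/r = 1² × 52.9 / 13.2 ≈ 4.01
Z = 4

4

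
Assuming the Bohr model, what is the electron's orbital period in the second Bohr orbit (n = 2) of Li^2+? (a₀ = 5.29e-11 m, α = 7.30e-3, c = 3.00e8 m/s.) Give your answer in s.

1.35e-16 s

r = n²a₀/Z = 2²·5.29e-11/3 = 7.05e-11 m
v = Zαc/n = 3·0.00730·3.00e8/2 = 3.29e6 m/s
T = 2πr/v = 1.35e-16 s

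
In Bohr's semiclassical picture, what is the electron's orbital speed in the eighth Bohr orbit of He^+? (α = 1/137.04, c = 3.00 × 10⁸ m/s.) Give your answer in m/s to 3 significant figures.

5.47 × 10⁵ m/s

v_n = Zαc/n = 2 × 0.00730 × 3.00 × 10⁸ / 8
    = 5.47 × 10⁵ m/s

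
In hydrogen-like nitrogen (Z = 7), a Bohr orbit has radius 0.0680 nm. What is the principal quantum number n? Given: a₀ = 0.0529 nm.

r_n = n²a₀/Z ⇒ n² = rZ/a₀ = 0.0680 × 7 / 0.0529 ≈ 9.00
n = 3

3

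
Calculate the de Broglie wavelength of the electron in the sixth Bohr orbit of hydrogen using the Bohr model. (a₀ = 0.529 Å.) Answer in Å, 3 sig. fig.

19.9 Å

The Bohr quantisation condition is nλ = 2πr_n.
r_n = n²a₀/Z = 19.0 Å
λ = 2πr_n/n = 2π·19.0/6 = 19.9 Å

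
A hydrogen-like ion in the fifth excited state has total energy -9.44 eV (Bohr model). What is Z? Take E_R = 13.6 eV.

5

E_n = −E_R Z²/n² ⇒ Z² = −E_n n²/E_R = 9.44 × 6² / 13.6 ≈ 24.99
Z = 5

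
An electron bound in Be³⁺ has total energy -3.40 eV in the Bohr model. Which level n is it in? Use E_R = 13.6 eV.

E_n = −E_R Z²/n² ⇒ n² = E_R Z²/(−E_n) = 13.6 × 4² / 3.40 ≈ 64.00
n = 8

8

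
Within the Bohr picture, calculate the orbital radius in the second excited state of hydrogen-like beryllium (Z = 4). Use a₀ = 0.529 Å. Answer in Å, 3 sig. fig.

1.19 Å

r_n = n²a₀/Z = 3² × 0.529 / 4
    = 9 × 0.529 / 4 = 1.19 Å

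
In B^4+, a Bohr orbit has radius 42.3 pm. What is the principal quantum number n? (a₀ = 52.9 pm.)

2

r_n = n²a₀/Z ⇒ n² = rZ/a₀ = 42.3 × 5 / 52.9 ≈ 4.00
n = 2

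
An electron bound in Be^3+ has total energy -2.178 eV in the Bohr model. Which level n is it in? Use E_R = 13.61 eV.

E_n = −E_R Z²/n² ⇒ n² = E_R Z²/(−E_n) = 13.61 × 4² / 2.178 ≈ 99.98
n = 10

10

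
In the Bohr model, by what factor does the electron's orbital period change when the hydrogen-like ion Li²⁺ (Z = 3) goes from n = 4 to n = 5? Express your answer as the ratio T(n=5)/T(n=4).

T ∝ Z^-2 · n^3; with Z fixed, T ∝ n^3.
T(n=5)/T(n=4) = (5/4)^3 = 125/64

125/64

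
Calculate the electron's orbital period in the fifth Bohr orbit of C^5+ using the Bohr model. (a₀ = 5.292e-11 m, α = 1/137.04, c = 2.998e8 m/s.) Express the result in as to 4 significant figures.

r = n²a₀/Z = 5²·5.292e-11/6 = 2.205e-10 m
v = Zαc/n = 6·0.007297·2.998e8/5 = 2.625e6 m/s
T = 2πr/v = 5.277e-16 s = 527.7 as

527.7 as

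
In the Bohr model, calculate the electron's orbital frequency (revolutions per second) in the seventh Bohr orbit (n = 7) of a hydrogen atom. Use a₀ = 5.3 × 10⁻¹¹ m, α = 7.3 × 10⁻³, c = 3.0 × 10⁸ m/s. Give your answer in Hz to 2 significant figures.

1.9 × 10¹³ Hz

r = n²a₀/Z = 2.6 × 10⁻⁹ m, v = Zαc/n = 3.1 × 10⁵ m/s
f = v/(2πr) = 1.9 × 10¹³ Hz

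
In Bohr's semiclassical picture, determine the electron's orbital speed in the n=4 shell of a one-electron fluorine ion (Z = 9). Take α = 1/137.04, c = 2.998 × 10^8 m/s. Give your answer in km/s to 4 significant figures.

v_n = Zαc/n = 9 × 0.007297 × 2.998 × 10^8 / 4
    = 4922 km/s

4922 km/s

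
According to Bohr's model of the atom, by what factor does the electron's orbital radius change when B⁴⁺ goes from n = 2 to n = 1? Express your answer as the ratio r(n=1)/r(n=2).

r ∝ Z^-1 · n^2; with Z fixed, r ∝ n^2.
r(n=1)/r(n=2) = (1/2)^2 = 1/4

1/4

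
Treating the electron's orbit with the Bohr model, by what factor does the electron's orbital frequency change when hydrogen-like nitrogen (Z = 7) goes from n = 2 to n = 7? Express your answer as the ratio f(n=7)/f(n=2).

f ∝ Z^2 · n^-3; with Z fixed, f ∝ n^-3.
f(n=7)/f(n=2) = (7/2)^-3 = 8/343

8/343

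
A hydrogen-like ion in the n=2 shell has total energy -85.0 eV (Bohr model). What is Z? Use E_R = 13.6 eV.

E_n = −E_R Z²/n² ⇒ Z² = −E_n n²/E_R = 85.0 × 2² / 13.6 ≈ 25.00
Z = 5

5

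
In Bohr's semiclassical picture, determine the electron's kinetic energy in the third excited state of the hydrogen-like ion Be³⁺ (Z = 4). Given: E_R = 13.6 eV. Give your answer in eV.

For a Coulomb orbit the virial theorem gives K = −E_n.
E_n = −E_R·Z²/n², so K = E_R·Z²/n² = 13.6 × 4²/4² = 13.6 eV

13.6 eV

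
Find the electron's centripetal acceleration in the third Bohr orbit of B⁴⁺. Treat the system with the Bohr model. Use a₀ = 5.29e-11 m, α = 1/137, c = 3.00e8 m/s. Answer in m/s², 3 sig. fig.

1.40e23 m/s²

r = n²a₀/Z = 9.52e-11 m, v = Zαc/n = 3.65e6 m/s
a = v²/r = (3.65e6)² / 9.52e-11 = 1.40e23 m/s²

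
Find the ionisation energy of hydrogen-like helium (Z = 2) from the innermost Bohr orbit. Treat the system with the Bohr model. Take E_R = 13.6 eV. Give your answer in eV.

E_n = −E_R·Z²/n² = −13.6 × 2²/1² eV = -54.4 eV
Ionisation energy = −E_n = 54.4 eV

54.4 eV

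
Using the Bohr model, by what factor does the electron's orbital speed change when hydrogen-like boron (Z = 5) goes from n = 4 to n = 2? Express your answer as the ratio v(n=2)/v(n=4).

v ∝ Z^1 · n^-1; with Z fixed, v ∝ n^-1.
v(n=2)/v(n=4) = (2/4)^-1 = 2

2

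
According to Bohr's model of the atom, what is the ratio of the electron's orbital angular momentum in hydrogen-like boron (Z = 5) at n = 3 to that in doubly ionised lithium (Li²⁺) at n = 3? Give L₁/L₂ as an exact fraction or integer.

1

L = nℏ is independent of Z.
L₁/L₂ = n₁/n₂ = 3/3 = 1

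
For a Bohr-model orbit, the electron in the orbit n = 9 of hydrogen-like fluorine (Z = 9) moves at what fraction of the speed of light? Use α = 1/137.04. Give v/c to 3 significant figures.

v_n = Zαc/n, so v/c = Zα/n = 9 × 0.00730 / 9 = 0.00730

0.00730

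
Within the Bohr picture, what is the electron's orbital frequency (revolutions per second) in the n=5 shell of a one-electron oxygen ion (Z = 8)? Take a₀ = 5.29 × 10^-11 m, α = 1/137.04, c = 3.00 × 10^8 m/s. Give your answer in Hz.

3.37 × 10^15 Hz

r = n²a₀/Z = 1.65 × 10^-10 m, v = Zαc/n = 3.50 × 10^6 m/s
f = v/(2πr) = 3.37 × 10^15 Hz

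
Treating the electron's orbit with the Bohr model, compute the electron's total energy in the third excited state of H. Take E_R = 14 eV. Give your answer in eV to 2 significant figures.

E_n = −E_R·Z²/n² = −14 × 1²/4² = -0.88 eV

-0.88 eV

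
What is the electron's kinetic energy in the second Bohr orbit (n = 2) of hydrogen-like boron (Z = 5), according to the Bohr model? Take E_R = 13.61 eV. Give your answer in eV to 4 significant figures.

85.06 eV

For a Coulomb orbit the virial theorem gives K = −E_n.
E_n = −E_R·Z²/n², so K = E_R·Z²/n² = 13.61 × 5²/2² = 85.06 eV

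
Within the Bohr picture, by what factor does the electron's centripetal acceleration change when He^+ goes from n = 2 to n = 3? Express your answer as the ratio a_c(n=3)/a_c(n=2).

16/81

a_c ∝ Z^3 · n^-4; with Z fixed, a_c ∝ n^-4.
a_c(n=3)/a_c(n=2) = (3/2)^-4 = 16/81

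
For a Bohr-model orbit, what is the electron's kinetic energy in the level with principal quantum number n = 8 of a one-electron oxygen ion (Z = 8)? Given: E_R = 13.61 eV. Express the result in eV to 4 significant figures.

For a Coulomb orbit the virial theorem gives K = −E_n.
E_n = −E_R·Z²/n², so K = E_R·Z²/n² = 13.61 × 8²/8² = 13.61 eV

13.61 eV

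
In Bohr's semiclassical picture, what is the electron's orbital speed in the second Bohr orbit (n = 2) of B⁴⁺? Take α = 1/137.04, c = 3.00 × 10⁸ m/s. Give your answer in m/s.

5.47 × 10⁶ m/s

v_n = Zαc/n = 5 × 0.00730 × 3.00 × 10⁸ / 2
    = 5.47 × 10⁶ m/s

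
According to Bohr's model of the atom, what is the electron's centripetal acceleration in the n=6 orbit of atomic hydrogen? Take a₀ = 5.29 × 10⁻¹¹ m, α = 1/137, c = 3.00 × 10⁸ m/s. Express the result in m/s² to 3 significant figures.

r = n²a₀/Z = 1.90 × 10⁻⁹ m, v = Zαc/n = 3.65 × 10⁵ m/s
a = v²/r = (3.65 × 10⁵)² / 1.90 × 10⁻⁹ = 6.99 × 10¹⁹ m/s²

6.99 × 10¹⁹ m/s²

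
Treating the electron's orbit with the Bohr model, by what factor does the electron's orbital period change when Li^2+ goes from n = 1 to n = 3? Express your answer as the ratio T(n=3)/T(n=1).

T ∝ Z^-2 · n^3; with Z fixed, T ∝ n^3.
T(n=3)/T(n=1) = (3/1)^3 = 27

27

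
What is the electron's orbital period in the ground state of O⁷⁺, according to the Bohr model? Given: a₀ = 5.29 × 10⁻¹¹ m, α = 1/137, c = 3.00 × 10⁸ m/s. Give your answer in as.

r = n²a₀/Z = 1²·5.29 × 10⁻¹¹/8 = 6.61 × 10⁻¹² m
v = Zαc/n = 8·0.00730·3.00 × 10⁸/1 = 1.75 × 10⁷ m/s
T = 2πr/v = 2.37 × 10⁻¹⁸ s = 2.37 as

2.37 as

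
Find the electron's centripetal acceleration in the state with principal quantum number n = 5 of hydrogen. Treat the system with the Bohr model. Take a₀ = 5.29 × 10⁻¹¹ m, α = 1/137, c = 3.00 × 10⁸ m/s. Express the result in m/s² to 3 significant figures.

1.45 × 10²⁰ m/s²

r = n²a₀/Z = 1.32 × 10⁻⁹ m, v = Zαc/n = 4.38 × 10⁵ m/s
a = v²/r = (4.38 × 10⁵)² / 1.32 × 10⁻⁹ = 1.45 × 10²⁰ m/s²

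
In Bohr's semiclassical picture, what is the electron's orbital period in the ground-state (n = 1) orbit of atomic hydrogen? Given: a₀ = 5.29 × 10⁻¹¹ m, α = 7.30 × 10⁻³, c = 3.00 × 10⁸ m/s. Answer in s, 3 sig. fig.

1.52 × 10⁻¹⁶ s

r = n²a₀/Z = 1²·5.29 × 10⁻¹¹/1 = 5.29 × 10⁻¹¹ m
v = Zαc/n = 1·0.00730·3.00 × 10⁸/1 = 2.19 × 10⁶ m/s
T = 2πr/v = 1.52 × 10⁻¹⁶ s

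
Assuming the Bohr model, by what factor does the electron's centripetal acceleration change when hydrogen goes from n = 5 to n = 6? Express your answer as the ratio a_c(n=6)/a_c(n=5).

625/1296

a_c ∝ Z^3 · n^-4; with Z fixed, a_c ∝ n^-4.
a_c(n=6)/a_c(n=5) = (6/5)^-4 = 625/1296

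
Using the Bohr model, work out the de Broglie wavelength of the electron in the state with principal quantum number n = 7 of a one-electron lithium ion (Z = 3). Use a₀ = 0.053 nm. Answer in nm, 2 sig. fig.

The Bohr quantisation condition is nλ = 2πr_n.
r_n = n²a₀/Z = 0.87 nm
λ = 2πr_n/n = 2π·0.87/7 = 0.78 nm

0.78 nm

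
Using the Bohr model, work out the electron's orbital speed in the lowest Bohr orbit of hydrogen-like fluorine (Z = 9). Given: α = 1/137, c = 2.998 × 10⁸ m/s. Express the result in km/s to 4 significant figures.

1.969 × 10⁴ km/s

v_n = Zαc/n = 9 × 0.007299 × 2.998 × 10⁸ / 1
    = 1.969 × 10⁴ km/s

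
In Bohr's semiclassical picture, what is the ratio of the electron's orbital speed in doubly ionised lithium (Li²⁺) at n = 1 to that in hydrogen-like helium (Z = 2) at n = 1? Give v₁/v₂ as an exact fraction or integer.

3/2

v ∝ Z^1 · n^-1
v₁/v₂ = (3/2)^1 · (1/1)^-1 = 3/2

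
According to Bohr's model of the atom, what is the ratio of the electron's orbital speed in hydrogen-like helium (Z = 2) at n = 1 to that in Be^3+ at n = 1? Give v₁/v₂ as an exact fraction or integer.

v ∝ Z^1 · n^-1
v₁/v₂ = (2/4)^1 · (1/1)^-1 = 1/2

1/2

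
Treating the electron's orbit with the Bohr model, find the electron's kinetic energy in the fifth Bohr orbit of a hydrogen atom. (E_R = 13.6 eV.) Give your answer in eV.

0.544 eV

For a Coulomb orbit the virial theorem gives K = −E_n.
E_n = −E_R·Z²/n², so K = E_R·Z²/n² = 13.6 × 1²/5² = 0.544 eV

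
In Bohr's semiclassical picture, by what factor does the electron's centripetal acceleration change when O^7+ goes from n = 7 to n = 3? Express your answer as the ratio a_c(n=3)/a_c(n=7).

a_c ∝ Z^3 · n^-4; with Z fixed, a_c ∝ n^-4.
a_c(n=3)/a_c(n=7) = (3/7)^-4 = 2401/81

2401/81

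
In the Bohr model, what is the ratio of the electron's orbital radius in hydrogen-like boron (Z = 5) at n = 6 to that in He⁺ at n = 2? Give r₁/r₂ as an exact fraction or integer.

r ∝ Z^-1 · n^2
r₁/r₂ = (5/2)^-1 · (6/2)^2 = 18/5

18/5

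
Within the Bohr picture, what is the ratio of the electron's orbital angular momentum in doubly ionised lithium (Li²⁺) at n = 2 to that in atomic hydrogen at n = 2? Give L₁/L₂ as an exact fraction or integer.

L = nℏ is independent of Z.
L₁/L₂ = n₁/n₂ = 2/2 = 1

1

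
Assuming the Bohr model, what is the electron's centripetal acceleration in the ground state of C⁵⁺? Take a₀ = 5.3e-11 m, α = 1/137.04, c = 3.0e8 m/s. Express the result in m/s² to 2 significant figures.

r = n²a₀/Z = 8.8e-12 m, v = Zαc/n = 1.3e7 m/s
a = v²/r = (1.3e7)² / 8.8e-12 = 2.0e25 m/s²

2.0e25 m/s²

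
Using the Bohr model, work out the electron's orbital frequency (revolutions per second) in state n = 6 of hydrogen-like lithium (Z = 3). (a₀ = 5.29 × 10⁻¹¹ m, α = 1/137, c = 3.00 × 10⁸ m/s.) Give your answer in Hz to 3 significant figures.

r = n²a₀/Z = 6.35 × 10⁻¹⁰ m, v = Zαc/n = 1.09 × 10⁶ m/s
f = v/(2πr) = 2.75 × 10¹⁴ Hz

2.75 × 10¹⁴ Hz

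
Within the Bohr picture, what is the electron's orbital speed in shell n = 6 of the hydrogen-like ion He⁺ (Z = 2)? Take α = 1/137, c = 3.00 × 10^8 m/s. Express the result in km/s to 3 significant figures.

v_n = Zαc/n = 2 × 0.00730 × 3.00 × 10^8 / 6
    = 730 km/s

730 km/s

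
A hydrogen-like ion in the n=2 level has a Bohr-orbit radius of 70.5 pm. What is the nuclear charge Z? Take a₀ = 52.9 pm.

3

r_n = n²a₀/Z ⇒ Z = n²a₀/r = 2² × 52.9 / 70.5 ≈ 3.00
Z = 3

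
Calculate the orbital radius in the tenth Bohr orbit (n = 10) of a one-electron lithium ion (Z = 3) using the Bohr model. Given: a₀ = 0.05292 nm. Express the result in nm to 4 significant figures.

1.764 nm

r_n = n²a₀/Z = 10² × 0.05292 / 3
    = 100 × 0.05292 / 3 = 1.764 nm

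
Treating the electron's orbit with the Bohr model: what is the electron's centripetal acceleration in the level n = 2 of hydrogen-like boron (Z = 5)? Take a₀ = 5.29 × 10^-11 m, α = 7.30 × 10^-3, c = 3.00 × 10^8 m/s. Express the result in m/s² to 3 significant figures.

r = n²a₀/Z = 4.23 × 10^-11 m, v = Zαc/n = 5.47 × 10^6 m/s
a = v²/r = (5.47 × 10^6)² / 4.23 × 10^-11 = 7.08 × 10^23 m/s²

7.08 × 10^23 m/s²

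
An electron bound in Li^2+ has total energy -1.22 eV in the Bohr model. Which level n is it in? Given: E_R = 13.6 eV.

E_n = −E_R Z²/n² ⇒ n² = E_R Z²/(−E_n) = 13.6 × 3² / 1.22 ≈ 100.33
n = 10

10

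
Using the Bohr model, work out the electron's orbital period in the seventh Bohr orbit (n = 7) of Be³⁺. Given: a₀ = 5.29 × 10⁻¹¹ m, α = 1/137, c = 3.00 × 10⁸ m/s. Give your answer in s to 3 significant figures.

r = n²a₀/Z = 7²·5.29 × 10⁻¹¹/4 = 6.48 × 10⁻¹⁰ m
v = Zαc/n = 4·0.00730·3.00 × 10⁸/7 = 1.25 × 10⁶ m/s
T = 2πr/v = 3.25 × 10⁻¹⁵ s

3.25 × 10⁻¹⁵ s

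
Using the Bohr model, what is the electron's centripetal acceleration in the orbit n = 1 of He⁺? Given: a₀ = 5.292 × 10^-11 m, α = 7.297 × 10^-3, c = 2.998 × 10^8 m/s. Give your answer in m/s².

7.235 × 10^23 m/s²

r = n²a₀/Z = 2.646 × 10^-11 m, v = Zαc/n = 4.375 × 10^6 m/s
a = v²/r = (4.375 × 10^6)² / 2.646 × 10^-11 = 7.235 × 10^23 m/s²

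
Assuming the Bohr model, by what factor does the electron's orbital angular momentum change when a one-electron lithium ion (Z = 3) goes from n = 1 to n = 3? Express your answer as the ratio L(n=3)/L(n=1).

3

L = nℏ depends only on n, so L ∝ n.
L(n=3)/L(n=1) = (3/1)^1 = 3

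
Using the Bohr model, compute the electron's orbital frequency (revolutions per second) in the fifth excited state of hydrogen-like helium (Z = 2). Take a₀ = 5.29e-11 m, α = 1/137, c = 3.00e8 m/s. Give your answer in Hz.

1.22e14 Hz

r = n²a₀/Z = 9.52e-10 m, v = Zαc/n = 7.30e5 m/s
f = v/(2πr) = 1.22e14 Hz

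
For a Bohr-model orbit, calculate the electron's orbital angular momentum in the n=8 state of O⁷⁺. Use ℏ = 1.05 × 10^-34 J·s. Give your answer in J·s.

8.40 × 10^-34 J·s

L_n = nℏ = 8 × 1.05 × 10^-34 = 8.40 × 10^-34 J·s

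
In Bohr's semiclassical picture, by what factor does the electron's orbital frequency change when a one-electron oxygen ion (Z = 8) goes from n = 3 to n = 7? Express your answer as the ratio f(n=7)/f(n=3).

27/343

f ∝ Z^2 · n^-3; with Z fixed, f ∝ n^-3.
f(n=7)/f(n=3) = (7/3)^-3 = 27/343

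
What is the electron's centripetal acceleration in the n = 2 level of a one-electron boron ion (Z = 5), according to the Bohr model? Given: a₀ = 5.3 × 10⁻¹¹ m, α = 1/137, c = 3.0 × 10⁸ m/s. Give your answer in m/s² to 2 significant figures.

7.1 × 10²³ m/s²

r = n²a₀/Z = 4.2 × 10⁻¹¹ m, v = Zαc/n = 5.5 × 10⁶ m/s
a = v²/r = (5.5 × 10⁶)² / 4.2 × 10⁻¹¹ = 7.1 × 10²³ m/s²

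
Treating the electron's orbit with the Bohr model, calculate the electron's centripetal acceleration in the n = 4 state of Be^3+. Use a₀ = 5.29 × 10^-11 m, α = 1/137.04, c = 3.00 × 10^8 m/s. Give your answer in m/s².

r = n²a₀/Z = 2.12 × 10^-10 m, v = Zαc/n = 2.19 × 10^6 m/s
a = v²/r = (2.19 × 10^6)² / 2.12 × 10^-10 = 2.26 × 10^22 m/s²

2.26 × 10^22 m/s²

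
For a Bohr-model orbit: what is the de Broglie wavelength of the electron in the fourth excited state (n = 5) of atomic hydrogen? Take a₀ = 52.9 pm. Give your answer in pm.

The Bohr quantisation condition is nλ = 2πr_n.
r_n = n²a₀/Z = 1320 pm
λ = 2πr_n/n = 2π·1320/5 = 1660 pm

1660 pm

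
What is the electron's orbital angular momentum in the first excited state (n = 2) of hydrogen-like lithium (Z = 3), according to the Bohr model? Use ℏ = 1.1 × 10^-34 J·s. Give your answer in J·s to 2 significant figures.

2.2 × 10^-34 J·s

L_n = nℏ = 2 × 1.1 × 10^-34 = 2.2 × 10^-34 J·s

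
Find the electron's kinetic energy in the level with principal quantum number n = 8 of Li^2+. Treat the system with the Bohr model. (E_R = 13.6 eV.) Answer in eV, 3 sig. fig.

1.91 eV

For a Coulomb orbit the virial theorem gives K = −E_n.
E_n = −E_R·Z²/n², so K = E_R·Z²/n² = 13.6 × 3²/8² = 1.91 eV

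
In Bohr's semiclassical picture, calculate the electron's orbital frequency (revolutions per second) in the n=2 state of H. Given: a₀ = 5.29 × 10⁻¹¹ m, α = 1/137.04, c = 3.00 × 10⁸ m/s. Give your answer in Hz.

r = n²a₀/Z = 2.12 × 10⁻¹⁰ m, v = Zαc/n = 1.09 × 10⁶ m/s
f = v/(2πr) = 8.23 × 10¹⁴ Hz

8.23 × 10¹⁴ Hz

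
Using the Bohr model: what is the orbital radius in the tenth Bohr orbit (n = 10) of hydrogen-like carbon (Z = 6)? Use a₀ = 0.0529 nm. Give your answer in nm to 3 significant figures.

r_n = n²a₀/Z = 10² × 0.0529 / 6
    = 100 × 0.0529 / 6 = 0.882 nm

0.882 nm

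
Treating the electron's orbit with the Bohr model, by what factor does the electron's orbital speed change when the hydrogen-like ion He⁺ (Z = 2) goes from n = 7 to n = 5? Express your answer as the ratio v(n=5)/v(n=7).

7/5

v ∝ Z^1 · n^-1; with Z fixed, v ∝ n^-1.
v(n=5)/v(n=7) = (5/7)^-1 = 7/5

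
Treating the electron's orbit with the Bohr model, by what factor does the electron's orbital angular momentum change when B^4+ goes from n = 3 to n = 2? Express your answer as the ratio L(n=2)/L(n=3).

2/3

L = nℏ depends only on n, so L ∝ n.
L(n=2)/L(n=3) = (2/3)^1 = 2/3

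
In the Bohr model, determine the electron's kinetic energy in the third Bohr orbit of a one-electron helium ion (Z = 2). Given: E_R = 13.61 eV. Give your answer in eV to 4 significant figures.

For a Coulomb orbit the virial theorem gives K = −E_n.
E_n = −E_R·Z²/n², so K = E_R·Z²/n² = 13.61 × 2²/3² = 6.049 eV

6.049 eV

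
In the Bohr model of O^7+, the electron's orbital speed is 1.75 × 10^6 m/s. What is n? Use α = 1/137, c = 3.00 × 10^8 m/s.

v_n = Zαc/n ⇒ n = Zαc/v = 8 × 0.00730 × 3.00 × 10^8 / 1.75 × 10^6 ≈ 10.01
n = 10

10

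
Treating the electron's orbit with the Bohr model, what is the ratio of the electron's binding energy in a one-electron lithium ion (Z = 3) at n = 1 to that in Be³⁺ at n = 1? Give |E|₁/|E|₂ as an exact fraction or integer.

|E| ∝ Z^2 · n^-2
|E|₁/|E|₂ = (3/4)^2 · (1/1)^-2 = 9/16

9/16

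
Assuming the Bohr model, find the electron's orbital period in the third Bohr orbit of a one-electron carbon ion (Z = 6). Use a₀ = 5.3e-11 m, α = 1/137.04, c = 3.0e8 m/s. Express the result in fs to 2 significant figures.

r = n²a₀/Z = 3²·5.3e-11/6 = 8.0e-11 m
v = Zαc/n = 6·0.0073·3.0e8/3 = 4.4e6 m/s
T = 2πr/v = 1.1e-16 s = 0.11 fs

0.11 fs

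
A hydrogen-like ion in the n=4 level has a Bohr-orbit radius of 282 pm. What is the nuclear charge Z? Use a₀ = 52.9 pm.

r_n = n²a₀/Z ⇒ Z = n²a₀/r = 4² × 52.9 / 282 ≈ 3.00
Z = 3

3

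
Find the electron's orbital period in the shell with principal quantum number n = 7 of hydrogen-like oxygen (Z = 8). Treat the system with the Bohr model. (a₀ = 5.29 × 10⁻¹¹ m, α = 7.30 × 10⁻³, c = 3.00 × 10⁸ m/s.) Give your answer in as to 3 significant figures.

r = n²a₀/Z = 7²·5.29 × 10⁻¹¹/8 = 3.24 × 10⁻¹⁰ m
v = Zαc/n = 8·0.00730·3.00 × 10⁸/7 = 2.50 × 10⁶ m/s
T = 2πr/v = 8.13 × 10⁻¹⁶ s = 813 as

813 as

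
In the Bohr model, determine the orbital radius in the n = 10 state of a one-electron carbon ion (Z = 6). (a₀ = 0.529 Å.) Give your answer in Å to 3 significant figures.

8.82 Å

r_n = n²a₀/Z = 10² × 0.529 / 6
    = 100 × 0.529 / 6 = 8.82 Å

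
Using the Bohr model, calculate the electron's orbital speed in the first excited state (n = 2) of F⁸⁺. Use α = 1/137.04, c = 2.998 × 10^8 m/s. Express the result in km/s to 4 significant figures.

9845 km/s

v_n = Zαc/n = 9 × 0.007297 × 2.998 × 10^8 / 2
    = 9845 km/s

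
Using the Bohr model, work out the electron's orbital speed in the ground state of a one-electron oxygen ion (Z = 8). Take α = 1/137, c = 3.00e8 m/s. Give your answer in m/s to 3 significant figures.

1.75e7 m/s

v_n = Zαc/n = 8 × 0.00730 × 3.00e8 / 1
    = 1.75e7 m/s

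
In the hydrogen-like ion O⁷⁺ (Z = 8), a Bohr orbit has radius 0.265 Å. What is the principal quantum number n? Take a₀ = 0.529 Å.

r_n = n²a₀/Z ⇒ n² = rZ/a₀ = 0.265 × 8 / 0.529 ≈ 4.01
n = 2

2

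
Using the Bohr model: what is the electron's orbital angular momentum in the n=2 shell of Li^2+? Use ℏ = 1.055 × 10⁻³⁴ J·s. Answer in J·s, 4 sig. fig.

L_n = nℏ = 2 × 1.055 × 10⁻³⁴ = 2.110 × 10⁻³⁴ J·s

2.110 × 10⁻³⁴ J·s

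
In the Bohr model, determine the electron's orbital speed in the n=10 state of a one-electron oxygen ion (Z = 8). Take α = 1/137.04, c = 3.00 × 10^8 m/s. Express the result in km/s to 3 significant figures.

1750 km/s

v_n = Zαc/n = 8 × 0.00730 × 3.00 × 10^8 / 10
    = 1750 km/s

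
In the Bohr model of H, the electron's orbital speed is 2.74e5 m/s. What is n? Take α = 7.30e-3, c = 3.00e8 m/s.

v_n = Zαc/n ⇒ n = Zαc/v = 1 × 0.00730 × 3.00e8 / 2.74e5 ≈ 7.99
n = 8

8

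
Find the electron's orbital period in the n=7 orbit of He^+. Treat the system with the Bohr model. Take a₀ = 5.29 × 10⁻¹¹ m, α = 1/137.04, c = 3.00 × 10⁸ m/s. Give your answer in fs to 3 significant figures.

r = n²a₀/Z = 7²·5.29 × 10⁻¹¹/2 = 1.30 × 10⁻⁹ m
v = Zαc/n = 2·0.00730·3.00 × 10⁸/7 = 6.25 × 10⁵ m/s
T = 2πr/v = 1.30 × 10⁻¹⁴ s = 13.0 fs

13.0 fs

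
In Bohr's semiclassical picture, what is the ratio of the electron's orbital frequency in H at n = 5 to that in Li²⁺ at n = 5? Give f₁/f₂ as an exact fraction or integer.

1/9

f ∝ Z^2 · n^-3
f₁/f₂ = (1/3)^2 · (5/5)^-3 = 1/9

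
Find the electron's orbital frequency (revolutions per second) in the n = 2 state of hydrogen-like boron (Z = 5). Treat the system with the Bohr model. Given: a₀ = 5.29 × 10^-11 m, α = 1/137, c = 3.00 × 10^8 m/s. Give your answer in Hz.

2.06 × 10^16 Hz

r = n²a₀/Z = 4.23 × 10^-11 m, v = Zαc/n = 5.47 × 10^6 m/s
f = v/(2πr) = 2.06 × 10^16 Hz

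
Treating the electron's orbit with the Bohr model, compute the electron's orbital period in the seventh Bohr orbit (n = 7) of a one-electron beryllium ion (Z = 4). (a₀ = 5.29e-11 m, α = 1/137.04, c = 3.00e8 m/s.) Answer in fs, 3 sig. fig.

r = n²a₀/Z = 7²·5.29e-11/4 = 6.48e-10 m
v = Zαc/n = 4·0.00730·3.00e8/7 = 1.25e6 m/s
T = 2πr/v = 3.25e-15 s = 3.25 fs

3.25 fs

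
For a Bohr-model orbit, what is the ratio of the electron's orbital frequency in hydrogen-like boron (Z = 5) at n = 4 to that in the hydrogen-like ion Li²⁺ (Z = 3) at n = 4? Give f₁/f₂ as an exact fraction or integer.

f ∝ Z^2 · n^-3
f₁/f₂ = (5/3)^2 · (4/4)^-3 = 25/9

25/9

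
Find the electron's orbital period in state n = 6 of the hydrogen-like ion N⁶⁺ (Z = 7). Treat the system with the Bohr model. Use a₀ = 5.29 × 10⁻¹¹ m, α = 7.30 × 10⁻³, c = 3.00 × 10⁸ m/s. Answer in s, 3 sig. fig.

r = n²a₀/Z = 6²·5.29 × 10⁻¹¹/7 = 2.72 × 10⁻¹⁰ m
v = Zαc/n = 7·0.00730·3.00 × 10⁸/6 = 2.56 × 10⁶ m/s
T = 2πr/v = 6.69 × 10⁻¹⁶ s

6.69 × 10⁻¹⁶ s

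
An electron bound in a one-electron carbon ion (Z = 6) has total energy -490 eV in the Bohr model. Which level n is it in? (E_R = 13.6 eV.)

1

E_n = −E_R Z²/n² ⇒ n² = E_R Z²/(−E_n) = 13.6 × 6² / 490 ≈ 1.00
n = 1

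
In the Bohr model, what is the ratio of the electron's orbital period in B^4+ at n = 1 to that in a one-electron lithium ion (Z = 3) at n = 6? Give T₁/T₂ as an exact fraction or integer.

T ∝ Z^-2 · n^3
T₁/T₂ = (5/3)^-2 · (1/6)^3 = 1/600

1/600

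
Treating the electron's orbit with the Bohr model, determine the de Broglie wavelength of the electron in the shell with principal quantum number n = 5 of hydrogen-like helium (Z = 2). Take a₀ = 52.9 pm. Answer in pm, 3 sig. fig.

The Bohr quantisation condition is nλ = 2πr_n.
r_n = n²a₀/Z = 661 pm
λ = 2πr_n/n = 2π·661/5 = 831 pm

831 pm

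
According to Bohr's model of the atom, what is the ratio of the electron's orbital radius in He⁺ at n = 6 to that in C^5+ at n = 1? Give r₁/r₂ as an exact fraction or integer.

r ∝ Z^-1 · n^2
r₁/r₂ = (2/6)^-1 · (6/1)^2 = 108

108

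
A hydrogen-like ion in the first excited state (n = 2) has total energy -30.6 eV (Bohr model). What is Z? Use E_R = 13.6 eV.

3

E_n = −E_R Z²/n² ⇒ Z² = −E_n n²/E_R = 30.6 × 2² / 13.6 ≈ 9.00
Z = 3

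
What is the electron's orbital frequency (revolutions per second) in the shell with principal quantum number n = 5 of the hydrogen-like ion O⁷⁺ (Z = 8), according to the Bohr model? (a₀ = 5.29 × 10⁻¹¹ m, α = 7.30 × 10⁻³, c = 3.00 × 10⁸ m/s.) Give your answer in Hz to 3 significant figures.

r = n²a₀/Z = 1.65 × 10⁻¹⁰ m, v = Zαc/n = 3.50 × 10⁶ m/s
f = v/(2πr) = 3.37 × 10¹⁵ Hz

3.37 × 10¹⁵ Hz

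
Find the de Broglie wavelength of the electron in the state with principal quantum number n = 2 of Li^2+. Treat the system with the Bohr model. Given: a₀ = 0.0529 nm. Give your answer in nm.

0.222 nm

The Bohr quantisation condition is nλ = 2πr_n.
r_n = n²a₀/Z = 0.0705 nm
λ = 2πr_n/n = 2π·0.0705/2 = 0.222 nm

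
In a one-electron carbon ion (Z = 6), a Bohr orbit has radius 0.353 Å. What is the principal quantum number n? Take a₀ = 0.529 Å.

2

r_n = n²a₀/Z ⇒ n² = rZ/a₀ = 0.353 × 6 / 0.529 ≈ 4.00
n = 2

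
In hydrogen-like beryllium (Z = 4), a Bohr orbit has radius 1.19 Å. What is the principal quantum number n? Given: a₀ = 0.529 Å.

r_n = n²a₀/Z ⇒ n² = rZ/a₀ = 1.19 × 4 / 0.529 ≈ 9.00
n = 3

3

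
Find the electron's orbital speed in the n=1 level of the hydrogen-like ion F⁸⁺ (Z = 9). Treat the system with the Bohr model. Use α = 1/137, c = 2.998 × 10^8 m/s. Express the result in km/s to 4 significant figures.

1.969 × 10^4 km/s

v_n = Zαc/n = 9 × 0.007299 × 2.998 × 10^8 / 1
    = 1.969 × 10^4 km/s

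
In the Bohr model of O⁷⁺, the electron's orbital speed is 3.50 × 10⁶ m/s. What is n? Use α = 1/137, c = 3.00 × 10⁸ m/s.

v_n = Zαc/n ⇒ n = Zαc/v = 8 × 0.00730 × 3.00 × 10⁸ / 3.50 × 10⁶ ≈ 5.01
n = 5

5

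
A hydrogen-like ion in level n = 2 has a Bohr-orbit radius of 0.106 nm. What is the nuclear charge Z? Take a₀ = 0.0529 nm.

r_n = n²a₀/Z ⇒ Z = n²a₀/r = 2² × 0.0529 / 0.106 ≈ 2.00
Z = 2

2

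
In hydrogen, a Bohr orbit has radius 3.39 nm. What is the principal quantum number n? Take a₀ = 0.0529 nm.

r_n = n²a₀/Z ⇒ n² = rZ/a₀ = 3.39 × 1 / 0.0529 ≈ 64.08
n = 8

8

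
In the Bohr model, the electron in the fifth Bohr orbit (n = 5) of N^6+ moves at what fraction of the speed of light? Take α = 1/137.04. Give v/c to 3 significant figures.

0.0102

v_n = Zαc/n, so v/c = Zα/n = 7 × 0.00730 / 5 = 0.0102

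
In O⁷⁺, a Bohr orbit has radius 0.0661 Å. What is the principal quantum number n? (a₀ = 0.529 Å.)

1

r_n = n²a₀/Z ⇒ n² = rZ/a₀ = 0.0661 × 8 / 0.529 ≈ 1.00
n = 1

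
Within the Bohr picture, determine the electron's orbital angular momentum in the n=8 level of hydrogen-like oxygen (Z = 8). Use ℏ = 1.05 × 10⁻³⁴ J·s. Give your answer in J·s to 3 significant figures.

L_n = nℏ = 8 × 1.05 × 10⁻³⁴ = 8.40 × 10⁻³⁴ J·s

8.40 × 10⁻³⁴ J·s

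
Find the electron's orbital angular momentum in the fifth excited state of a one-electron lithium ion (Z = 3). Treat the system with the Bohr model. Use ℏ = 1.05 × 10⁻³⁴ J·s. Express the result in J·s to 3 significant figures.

6.30 × 10⁻³⁴ J·s

L_n = nℏ = 6 × 1.05 × 10⁻³⁴ = 6.30 × 10⁻³⁴ J·s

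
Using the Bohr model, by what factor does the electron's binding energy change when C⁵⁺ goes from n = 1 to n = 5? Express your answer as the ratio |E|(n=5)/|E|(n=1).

1/25

|E| ∝ Z^2 · n^-2; with Z fixed, |E| ∝ n^-2.
|E|(n=5)/|E|(n=1) = (5/1)^-2 = 1/25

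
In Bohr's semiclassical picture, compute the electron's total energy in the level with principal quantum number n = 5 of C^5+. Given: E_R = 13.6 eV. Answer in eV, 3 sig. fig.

-19.6 eV

E_n = −E_R·Z²/n² = −13.6 × 6²/5² = -19.6 eV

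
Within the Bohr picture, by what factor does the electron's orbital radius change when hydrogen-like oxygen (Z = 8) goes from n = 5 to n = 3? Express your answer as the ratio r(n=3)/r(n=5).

r ∝ Z^-1 · n^2; with Z fixed, r ∝ n^2.
r(n=3)/r(n=5) = (3/5)^2 = 9/25

9/25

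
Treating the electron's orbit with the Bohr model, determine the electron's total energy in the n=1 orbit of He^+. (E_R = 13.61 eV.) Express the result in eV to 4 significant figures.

E_n = −E_R·Z²/n² = −13.61 × 2²/1² = -54.44 eV

-54.44 eV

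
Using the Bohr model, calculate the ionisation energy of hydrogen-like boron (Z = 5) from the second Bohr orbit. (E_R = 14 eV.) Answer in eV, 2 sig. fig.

E_n = −E_R·Z²/n² = −14 × 5²/2² eV = -88 eV
Ionisation energy = −E_n = 88 eV

88 eV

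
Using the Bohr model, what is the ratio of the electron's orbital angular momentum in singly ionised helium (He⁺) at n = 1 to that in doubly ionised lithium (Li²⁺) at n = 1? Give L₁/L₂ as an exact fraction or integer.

L = nℏ is independent of Z.
L₁/L₂ = n₁/n₂ = 1/1 = 1

1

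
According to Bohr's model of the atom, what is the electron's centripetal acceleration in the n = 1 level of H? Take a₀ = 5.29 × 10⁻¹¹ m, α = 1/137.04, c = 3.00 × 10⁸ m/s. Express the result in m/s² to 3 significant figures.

9.06 × 10²² m/s²

r = n²a₀/Z = 5.29 × 10⁻¹¹ m, v = Zαc/n = 2.19 × 10⁶ m/s
a = v²/r = (2.19 × 10⁶)² / 5.29 × 10⁻¹¹ = 9.06 × 10²² m/s²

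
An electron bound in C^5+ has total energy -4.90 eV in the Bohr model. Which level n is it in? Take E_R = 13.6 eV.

10

E_n = −E_R Z²/n² ⇒ n² = E_R Z²/(−E_n) = 13.6 × 6² / 4.90 ≈ 99.92
n = 10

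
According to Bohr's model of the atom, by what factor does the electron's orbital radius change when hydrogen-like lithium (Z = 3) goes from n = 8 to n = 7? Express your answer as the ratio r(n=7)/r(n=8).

49/64

r ∝ Z^-1 · n^2; with Z fixed, r ∝ n^2.
r(n=7)/r(n=8) = (7/8)^2 = 49/64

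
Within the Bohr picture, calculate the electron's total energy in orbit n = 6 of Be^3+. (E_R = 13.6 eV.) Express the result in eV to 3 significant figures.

-6.04 eV

E_n = −E_R·Z²/n² = −13.6 × 4²/6² = -6.04 eV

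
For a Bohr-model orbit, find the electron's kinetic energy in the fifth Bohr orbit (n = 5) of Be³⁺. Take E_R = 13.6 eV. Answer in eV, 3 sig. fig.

For a Coulomb orbit the virial theorem gives K = −E_n.
E_n = −E_R·Z²/n², so K = E_R·Z²/n² = 13.6 × 4²/5² = 8.70 eV

8.70 eV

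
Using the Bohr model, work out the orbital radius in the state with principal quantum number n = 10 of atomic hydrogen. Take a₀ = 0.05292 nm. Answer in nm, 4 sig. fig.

5.292 nm

r_n = n²a₀/Z = 10² × 0.05292 / 1
    = 100 × 0.05292 / 1 = 5.292 nm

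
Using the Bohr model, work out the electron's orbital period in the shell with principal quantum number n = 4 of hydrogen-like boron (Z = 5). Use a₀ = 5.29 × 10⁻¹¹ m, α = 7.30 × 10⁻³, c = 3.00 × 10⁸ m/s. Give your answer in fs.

0.389 fs

r = n²a₀/Z = 4²·5.29 × 10⁻¹¹/5 = 1.69 × 10⁻¹⁰ m
v = Zαc/n = 5·0.00730·3.00 × 10⁸/4 = 2.74 × 10⁶ m/s
T = 2πr/v = 3.89 × 10⁻¹⁶ s = 0.389 fs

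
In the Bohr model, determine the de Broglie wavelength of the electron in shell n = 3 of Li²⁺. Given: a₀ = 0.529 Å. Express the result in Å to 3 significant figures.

The Bohr quantisation condition is nλ = 2πr_n.
r_n = n²a₀/Z = 1.59 Å
λ = 2πr_n/n = 2π·1.59/3 = 3.32 Å

3.32 Å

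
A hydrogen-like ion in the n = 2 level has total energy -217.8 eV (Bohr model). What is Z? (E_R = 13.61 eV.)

8

E_n = −E_R Z²/n² ⇒ Z² = −E_n n²/E_R = 217.8 × 2² / 13.61 ≈ 64.01
Z = 8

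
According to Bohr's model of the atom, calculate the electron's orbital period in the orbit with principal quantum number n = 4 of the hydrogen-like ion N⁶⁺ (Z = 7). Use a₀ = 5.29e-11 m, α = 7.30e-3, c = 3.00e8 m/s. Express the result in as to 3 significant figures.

198 as

r = n²a₀/Z = 4²·5.29e-11/7 = 1.21e-10 m
v = Zαc/n = 7·0.00730·3.00e8/4 = 3.83e6 m/s
T = 2πr/v = 1.98e-16 s = 198 as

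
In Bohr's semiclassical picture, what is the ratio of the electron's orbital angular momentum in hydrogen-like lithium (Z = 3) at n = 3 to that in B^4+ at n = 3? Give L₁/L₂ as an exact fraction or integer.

1

L = nℏ is independent of Z.
L₁/L₂ = n₁/n₂ = 3/3 = 1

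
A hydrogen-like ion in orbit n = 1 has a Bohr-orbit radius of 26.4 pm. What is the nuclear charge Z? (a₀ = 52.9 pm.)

2

r_n = n²a₀/Z ⇒ Z = n²a₀/r = 1² × 52.9 / 26.4 ≈ 2.00
Z = 2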